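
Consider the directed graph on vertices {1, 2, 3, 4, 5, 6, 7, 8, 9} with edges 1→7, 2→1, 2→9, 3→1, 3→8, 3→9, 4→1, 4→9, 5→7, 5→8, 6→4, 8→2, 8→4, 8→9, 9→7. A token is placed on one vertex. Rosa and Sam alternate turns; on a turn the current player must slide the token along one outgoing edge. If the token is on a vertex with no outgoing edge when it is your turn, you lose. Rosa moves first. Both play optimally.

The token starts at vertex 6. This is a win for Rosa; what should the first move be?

Build the W/L table. Terminal = L. A non-terminal position is W if it has a move to some L; otherwise it is L.
Every edge goes from a vertex to one that appears earlier in the order 7, 9, 1, 4, 2, 8, 5, 3, 6, so processing vertices in that order labels each vertex after all of its successors.
7: no outgoing edge → L
9: reaches L-position 7 → W
1: reaches L-position 7 → W
4: only reaches 1(W), 9(W), all W → L
2: only reaches 1(W), 9(W), all W → L
8: reaches L-position 2 → W
5: reaches L-position 7 → W
3: only reaches 8(W), 1(W), 9(W), all W → L
6: reaches L-position 4 → W
From 6, the L positions reachable in one move are: 4.

Move to 4.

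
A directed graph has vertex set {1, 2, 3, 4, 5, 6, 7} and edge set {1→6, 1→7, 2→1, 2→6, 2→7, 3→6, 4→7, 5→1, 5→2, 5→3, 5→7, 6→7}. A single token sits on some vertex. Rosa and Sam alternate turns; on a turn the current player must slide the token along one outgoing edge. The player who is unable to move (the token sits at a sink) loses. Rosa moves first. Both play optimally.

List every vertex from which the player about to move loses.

Compute win/loss labels from the base case upward. A position with no move is L. Any other position is W if it can reach an L in one move, else L.
Every edge goes from a vertex to one that appears earlier in the order 7, 6, 1, 2, 3, 5, 4, so processing vertices in that order labels each vertex after all of its successors.
7: no outgoing edge → L
6: W (go to 7, an L position)
1: W (go to 7, an L position)
2: W (go to 7, an L position)
3: L (sole option 6(W) is W)
5: W (go to 3, an L position)
4: W (go to 7, an L position)
Reading off the rows marked L gives the requested list; there are 2 such vertices.

3, 7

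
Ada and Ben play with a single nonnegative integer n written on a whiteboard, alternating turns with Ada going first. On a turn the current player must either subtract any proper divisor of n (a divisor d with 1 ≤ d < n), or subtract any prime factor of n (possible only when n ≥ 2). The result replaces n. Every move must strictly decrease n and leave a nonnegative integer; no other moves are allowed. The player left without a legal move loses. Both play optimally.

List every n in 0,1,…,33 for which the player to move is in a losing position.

Positions with no move are L. A position that does have a move is losing for the player to move precisely when every available move leads to a winning position for the opponent. Fill in the labels:
n=0: no move → L
n=1: no move → L
n=2: can move to 0, which is L ⇒ W
n=3: can move to 0, which is L ⇒ W
n=4: moves to 2(W), 3(W); every one is W ⇒ L
n=5: can move to 0, which is L ⇒ W
n=6: can move to 4, which is L ⇒ W
n=7: can move to 0, which is L ⇒ W
n=8: can move to 4, which is L ⇒ W
n=9: moves to 6(W), 8(W); every one is W ⇒ L
n=10: can move to 9, which is L ⇒ W
n=11: can move to 0, which is L ⇒ W
n=12: can move to 9, which is L ⇒ W
n=13: can move to 0, which is L ⇒ W
n=14: moves to 7(W), 12(W), 13(W); every one is W ⇒ L
n=15: can move to 14, which is L ⇒ W
n=16: can move to 14, which is L ⇒ W
n=17: can move to 0, which is L ⇒ W
n=18: can move to 9, which is L ⇒ W
n=19: can move to 0, which is L ⇒ W
n=20: moves to 10(W), 15(W), 16(W), 18(W), 19(W); every one is W ⇒ L
n=21: can move to 14, which is L ⇒ W
n=22: can move to 20, which is L ⇒ W
n=23: can move to 0, which is L ⇒ W
n=24: can move to 20, which is L ⇒ W
n=25: can move to 20, which is L ⇒ W
n=26: moves to 13(W), 24(W), 25(W); every one is W ⇒ L
n=27: can move to 26, which is L ⇒ W
n=28: can move to 14, which is L ⇒ W
n=29: can move to 0, which is L ⇒ W
n=30: can move to 20, which is L ⇒ W
n=31: can move to 0, which is L ⇒ W
n=32: moves to 16(W), 24(W), 28(W), 30(W), 31(W); every one is W ⇒ L
n=33: can move to 32, which is L ⇒ W
The losing starting values of n are exactly the entries labelled L in this table (8 of them).

0, 1, 4, 9, 14, 20, 26, 32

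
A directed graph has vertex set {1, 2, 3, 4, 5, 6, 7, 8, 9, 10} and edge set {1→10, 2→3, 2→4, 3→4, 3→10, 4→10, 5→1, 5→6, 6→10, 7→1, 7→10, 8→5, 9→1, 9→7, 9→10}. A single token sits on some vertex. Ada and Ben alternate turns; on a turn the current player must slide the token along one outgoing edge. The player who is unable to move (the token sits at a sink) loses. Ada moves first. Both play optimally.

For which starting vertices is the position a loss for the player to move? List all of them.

2, 5, 10

Use the standard recursion: the mover loses at a terminal position; elsewhere, the mover wins exactly when some move hands the opponent an L position.
Every edge goes from a vertex to one that appears earlier in the order 10, 1, 7, 9, 4, 6, 3, 2, 5, 8, so processing vertices in that order labels each vertex after all of its successors.
10: no outgoing edge → L
1: W (go to 10, an L position)
7: W (go to 10, an L position)
9: W (go to 10, an L position)
4: W (go to 10, an L position)
6: W (go to 10, an L position)
3: W (go to 10, an L position)
2: L (options 3(W), 4(W) are all W)
5: L (options 6(W), 1(W) are all W)
8: W (go to 5, an L position)
The losing starting vertices are exactly the entries labelled L in this table (3 of them).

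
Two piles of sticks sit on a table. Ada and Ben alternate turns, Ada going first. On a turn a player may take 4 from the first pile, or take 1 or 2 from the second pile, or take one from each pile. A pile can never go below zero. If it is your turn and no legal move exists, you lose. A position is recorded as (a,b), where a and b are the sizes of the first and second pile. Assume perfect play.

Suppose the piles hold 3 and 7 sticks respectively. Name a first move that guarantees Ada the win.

Move to (3,6).

Classify positions by backward induction: terminal positions (no move available) are L. From any other position, the mover wins iff some move reaches an L.
No move ever increases a pile, so every position that can arise here has a ≤ 3 and b ≤ 7; it is enough to label the cells with 0 ≤ a ≤ 3 and 0 ≤ b ≤ 7.
Every move lowers a or b (never raises either), so fill the grid row by row in increasing a, and left to right within a row: each cell's successors are then already labelled.
      b=0  b=1  b=2  b=3  b=4  b=5  b=6  b=7
a=0:    L    W    W    L    W    W    L    W
a=1:    L    W    W    L    W    W    L    W
a=2:    L    W    W    L    W    W    L    W
a=3:    L    W    W    L    W    W    L    W
Cells with no legal move (terminal, hence L): (0,0), (1,0), (2,0), (3,0).
The remaining L cells, each justified by listing all of its moves:
(0,3): only reaches (0,2)(W), (0,1)(W), all W → L
(0,6): only reaches (0,5)(W), (0,4)(W), all W → L
(1,3): only reaches (1,2)(W), (1,1)(W), (0,2)(W), all W → L
(1,6): only reaches (1,5)(W), (1,4)(W), (0,5)(W), all W → L
(2,3): only reaches (2,2)(W), (2,1)(W), (1,2)(W), all W → L
(2,6): only reaches (2,5)(W), (2,4)(W), (1,5)(W), all W → L
(3,3): only reaches (3,2)(W), (3,1)(W), (2,2)(W), all W → L
(3,6): only reaches (3,5)(W), (3,4)(W), (2,5)(W), all W → L
Every other cell has at least one move into one of the L cells above, so it is W.
From (3,7), the L positions reachable in one move are: (3,6), (2,6). Any move reaching one of these is winning.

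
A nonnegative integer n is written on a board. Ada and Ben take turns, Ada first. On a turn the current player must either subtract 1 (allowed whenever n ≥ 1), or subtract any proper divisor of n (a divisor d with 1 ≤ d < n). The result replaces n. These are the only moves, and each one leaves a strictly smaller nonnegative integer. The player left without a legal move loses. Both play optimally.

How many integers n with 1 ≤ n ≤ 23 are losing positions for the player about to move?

11

Compute win/loss labels from the base case upward. A position with no move is L. Any other position is W if it can reach an L in one move, else L.
n=0: no move → L
n=1: reaches L-position 0 → W
n=2: only reaches 1(W), which is W → L
n=3: reaches L-position 2 → W
n=4: reaches L-position 2 → W
n=5: only reaches 4(W), which is W → L
n=6: reaches L-position 5 → W
n=7: only reaches 6(W), which is W → L
n=8: reaches L-position 7 → W
n=9: only reaches 6(W), 8(W), all W → L
n=10: reaches L-position 5 → W
n=11: only reaches 10(W), which is W → L
n=12: reaches L-position 9 → W
n=13: only reaches 12(W), which is W → L
n=14: reaches L-position 7 → W
n=15: only reaches 10(W), 12(W), 14(W), all W → L
n=16: reaches L-position 15 → W
n=17: only reaches 16(W), which is W → L
n=18: reaches L-position 9 → W
n=19: only reaches 18(W), which is W → L
n=20: reaches L-position 15 → W
n=21: only reaches 14(W), 18(W), 20(W), all W → L
n=22: reaches L-position 11 → W
n=23: only reaches 22(W), which is W → L
L entries with 1 ≤ n ≤ 23 (n=0 is outside the asked range and is not counted): n = 2, 5, 7, 9, 11, 13, 15, 17, 19, 21, 23; that makes 11.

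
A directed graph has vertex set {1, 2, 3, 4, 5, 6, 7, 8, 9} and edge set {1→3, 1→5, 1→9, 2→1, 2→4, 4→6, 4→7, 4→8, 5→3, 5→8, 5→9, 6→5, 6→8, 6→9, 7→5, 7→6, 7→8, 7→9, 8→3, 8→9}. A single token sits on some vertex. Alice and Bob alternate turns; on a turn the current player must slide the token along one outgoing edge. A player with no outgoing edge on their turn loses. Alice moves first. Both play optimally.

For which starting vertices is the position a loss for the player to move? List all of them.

3, 4, 9

Use the standard recursion: the mover loses at a terminal position; elsewhere, the mover wins exactly when some move hands the opponent an L position.
Every edge goes from a vertex to one that appears earlier in the order 3, 9, 8, 5, 1, 6, 7, 4, 2, so processing vertices in that order labels each vertex after all of its successors.
3: no outgoing edge → L
9: no outgoing edge → L
8: can move to 9, which is L ⇒ W
5: can move to 9, which is L ⇒ W
1: can move to 9, which is L ⇒ W
6: can move to 9, which is L ⇒ W
7: can move to 9, which is L ⇒ W
4: moves to 7(W), 6(W), 8(W); every one is W ⇒ L
2: can move to 4, which is L ⇒ W
The losing starting vertices are exactly the entries labelled L in this table (3 of them).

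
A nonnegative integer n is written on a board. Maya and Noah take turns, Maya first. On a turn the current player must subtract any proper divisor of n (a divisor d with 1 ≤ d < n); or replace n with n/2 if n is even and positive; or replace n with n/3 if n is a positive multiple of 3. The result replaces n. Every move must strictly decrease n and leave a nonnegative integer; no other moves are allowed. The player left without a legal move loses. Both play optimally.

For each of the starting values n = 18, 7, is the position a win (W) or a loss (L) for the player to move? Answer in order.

18: W, 7: L

Label each position W (a win for the player to move) or L (a loss). A position with no legal move is L; any other position is W exactly when some move reaches an L, and L when every move reaches a W.
n=0: no move → L
n=1: no move → L
n=2: W (go to 1, an L position)
n=3: W (go to 1, an L position)
n=4: L (options 2(W), 3(W) are all W)
n=5: W (go to 4, an L position)
n=6: W (go to 4, an L position)
n=7: L (sole option 6(W) is W)
n=8: W (go to 4, an L position)
n=9: L (options 3(W), 6(W), 8(W) are all W)
n=10: W (go to 9, an L position)
n=11: L (sole option 10(W) is W)
n=12: W (go to 4, an L position)
n=13: L (sole option 12(W) is W)
n=14: W (go to 7, an L position)
n=15: L (options 5(W), 10(W), 12(W), 14(W) are all W)
n=16: W (go to 15, an L position)
n=17: L (sole option 16(W) is W)
n=18: W (go to 9, an L position)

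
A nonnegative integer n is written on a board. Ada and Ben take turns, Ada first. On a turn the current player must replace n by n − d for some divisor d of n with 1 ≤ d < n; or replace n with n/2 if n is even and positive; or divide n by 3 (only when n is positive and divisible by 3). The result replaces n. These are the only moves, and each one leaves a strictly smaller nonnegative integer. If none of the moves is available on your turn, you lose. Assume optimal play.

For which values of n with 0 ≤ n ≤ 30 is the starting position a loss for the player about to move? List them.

Build the W/L table. Terminal = L. A non-terminal position is W if it has a move to some L; otherwise it is L.
n=0: no move → L
n=1: no move → L
n=2: can move to 1, which is L ⇒ W
n=3: can move to 1, which is L ⇒ W
n=4: moves to 2(W), 3(W); every one is W ⇒ L
n=5: can move to 4, which is L ⇒ W
n=6: can move to 4, which is L ⇒ W
n=7: the only move is to 6(W), a W ⇒ L
n=8: can move to 4, which is L ⇒ W
n=9: moves to 3(W), 6(W), 8(W); every one is W ⇒ L
n=10: can move to 9, which is L ⇒ W
n=11: the only move is to 10(W), a W ⇒ L
n=12: can move to 4, which is L ⇒ W
n=13: the only move is to 12(W), a W ⇒ L
n=14: can move to 7, which is L ⇒ W
n=15: moves to 5(W), 10(W), 12(W), 14(W); every one is W ⇒ L
n=16: can move to 15, which is L ⇒ W
n=17: the only move is to 16(W), a W ⇒ L
n=18: can move to 9, which is L ⇒ W
n=19: the only move is to 18(W), a W ⇒ L
n=20: can move to 15, which is L ⇒ W
n=21: can move to 7, which is L ⇒ W
n=22: can move to 11, which is L ⇒ W
n=23: the only move is to 22(W), a W ⇒ L
n=24: can move to 23, which is L ⇒ W
n=25: moves to 20(W), 24(W); every one is W ⇒ L
n=26: can move to 13, which is L ⇒ W
n=27: can move to 9, which is L ⇒ W
n=28: moves to 14(W), 21(W), 24(W), 26(W), 27(W); every one is W ⇒ L
n=29: can move to 28, which is L ⇒ W
n=30: can move to 15, which is L ⇒ W
Reading off the rows marked L gives the requested list; there are 13 such values of n.

0, 1, 4, 7, 9, 11, 13, 15, 17, 19, 23, 25, 28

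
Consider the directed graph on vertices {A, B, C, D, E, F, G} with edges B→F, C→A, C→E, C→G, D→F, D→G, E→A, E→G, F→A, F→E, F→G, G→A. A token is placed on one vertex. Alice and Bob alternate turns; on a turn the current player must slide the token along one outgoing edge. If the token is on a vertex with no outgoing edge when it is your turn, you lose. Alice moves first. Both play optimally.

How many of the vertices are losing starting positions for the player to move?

3

Compute win/loss labels from the base case upward. A position with no move is L. Any other position is W if it can reach an L in one move, else L.
Every edge goes from a vertex to one that appears earlier in the order A, G, E, F, C, D, B, so processing vertices in that order labels each vertex after all of its successors.
A: no outgoing edge → L
G: can move to A, which is L ⇒ W
E: can move to A, which is L ⇒ W
F: can move to A, which is L ⇒ W
C: can move to A, which is L ⇒ W
D: moves to F(W), G(W); every one is W ⇒ L
B: the only move is to F(W), a W ⇒ L
The L vertices are A, B, D; that is 3 in all.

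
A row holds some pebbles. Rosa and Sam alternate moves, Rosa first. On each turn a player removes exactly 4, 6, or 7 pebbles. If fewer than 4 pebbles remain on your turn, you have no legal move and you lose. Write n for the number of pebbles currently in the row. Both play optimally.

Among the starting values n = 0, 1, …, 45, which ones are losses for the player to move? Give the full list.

Classify positions by backward induction: terminal positions (no move available) are L. From any other position, the mover wins iff some move reaches an L.
n=0: no move → L
n=1: no move → L
n=2: no move → L
n=3: no move → L
n=4: can move to 0, which is L ⇒ W
n=5: can move to 1, which is L ⇒ W
n=6: can move to 2, which is L ⇒ W
n=7: can move to 3, which is L ⇒ W
n=8: can move to 2, which is L ⇒ W
n=9: can move to 3, which is L ⇒ W
n=10: can move to 3, which is L ⇒ W
n=11: moves to 7(W), 5(W), 4(W); every one is W ⇒ L
n=12: moves to 8(W), 6(W), 5(W); every one is W ⇒ L
n=13: moves to 9(W), 7(W), 6(W); every one is W ⇒ L
n=14: moves to 10(W), 8(W), 7(W); every one is W ⇒ L
n=15: can move to 11, which is L ⇒ W
n=16: can move to 12, which is L ⇒ W
n=17: can move to 13, which is L ⇒ W
n=18: can move to 14, which is L ⇒ W
n=19: can move to 13, which is L ⇒ W
n=20: can move to 14, which is L ⇒ W
n=21: can move to 14, which is L ⇒ W
n=22: moves to 18(W), 16(W), 15(W); every one is W ⇒ L
n=23: moves to 19(W), 17(W), 16(W); every one is W ⇒ L
n=24: moves to 20(W), 18(W), 17(W); every one is W ⇒ L
n=25: moves to 21(W), 19(W), 18(W); every one is W ⇒ L
n=26: can move to 22, which is L ⇒ W
n=27: can move to 23, which is L ⇒ W
n=28: can move to 24, which is L ⇒ W
n=29: can move to 25, which is L ⇒ W
n=30: can move to 24, which is L ⇒ W
n=31: can move to 25, which is L ⇒ W
n=32: can move to 25, which is L ⇒ W
n=33: moves to 29(W), 27(W), 26(W); every one is W ⇒ L
n=34: moves to 30(W), 28(W), 27(W); every one is W ⇒ L
n=35: moves to 31(W), 29(W), 28(W); every one is W ⇒ L
n=36: moves to 32(W), 30(W), 29(W); every one is W ⇒ L
n=37: can move to 33, which is L ⇒ W
n=38: can move to 34, which is L ⇒ W
n=39: can move to 35, which is L ⇒ W
n=40: can move to 36, which is L ⇒ W
n=41: can move to 35, which is L ⇒ W
n=42: can move to 36, which is L ⇒ W
n=43: can move to 36, which is L ⇒ W
n=44: moves to 40(W), 38(W), 37(W); every one is W ⇒ L
n=45: moves to 41(W), 39(W), 38(W); every one is W ⇒ L
Reading off the rows marked L gives the requested list; there are 18 such values of n.

0, 1, 2, 3, 11, 12, 13, 14, 22, 23, 24, 25, 33, 34, 35, 36, 44, 45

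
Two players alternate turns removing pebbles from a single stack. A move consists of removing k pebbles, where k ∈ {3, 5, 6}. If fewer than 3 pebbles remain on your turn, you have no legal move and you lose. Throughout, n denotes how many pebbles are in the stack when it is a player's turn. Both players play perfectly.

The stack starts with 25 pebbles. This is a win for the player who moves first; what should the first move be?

Remove 5, leaving 20.

Label each position W (a win for the player to move) or L (a loss). A position with no legal move is L; any other position is W exactly when some move reaches an L, and L when every move reaches a W.
n=0: no move → L
n=1: no move → L
n=2: no move → L
n=3: reaches L-position 0 → W
n=4: reaches L-position 1 → W
n=5: reaches L-position 2 → W
n=6: reaches L-position 1 → W
n=7: reaches L-position 2 → W
n=8: reaches L-position 2 → W
n=9: only reaches 6(W), 4(W), 3(W), all W → L
n=10: only reaches 7(W), 5(W), 4(W), all W → L
n=11: only reaches 8(W), 6(W), 5(W), all W → L
n=12: reaches L-position 9 → W
n=13: reaches L-position 10 → W
n=14: reaches L-position 11 → W
n=15: reaches L-position 10 → W
n=16: reaches L-position 11 → W
n=17: reaches L-position 11 → W
n=18: only reaches 15(W), 13(W), 12(W), all W → L
n=19: only reaches 16(W), 14(W), 13(W), all W → L
n=20: only reaches 17(W), 15(W), 14(W), all W → L
n=21: reaches L-position 18 → W
n=22: reaches L-position 19 → W
n=23: reaches L-position 20 → W
n=24: reaches L-position 19 → W
n=25: reaches L-position 20 → W
From 25, the L positions reachable in one move are: 20, 19. Any move reaching one of these is winning.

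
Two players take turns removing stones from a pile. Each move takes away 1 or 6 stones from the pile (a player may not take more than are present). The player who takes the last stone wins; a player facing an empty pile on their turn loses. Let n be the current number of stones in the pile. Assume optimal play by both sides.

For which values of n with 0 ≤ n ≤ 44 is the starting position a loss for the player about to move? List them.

0, 2, 4, 7, 9, 11, 14, 16, 18, 21, 23, 25, 28, 30, 32, 35, 37, 39, 42, 44

Build the W/L table. Terminal = L. A non-terminal position is W if it has a move to some L; otherwise it is L.
n=0: no move → L
n=1: can move to 0, which is L ⇒ W
n=2: the only move is to 1(W), a W ⇒ L
n=3: can move to 2, which is L ⇒ W
n=4: the only move is to 3(W), a W ⇒ L
n=5: can move to 4, which is L ⇒ W
n=6: can move to 0, which is L ⇒ W
n=7: moves to 6(W), 1(W); every one is W ⇒ L
n=8: can move to 7, which is L ⇒ W
n=9: moves to 8(W), 3(W); every one is W ⇒ L
n=10: can move to 9, which is L ⇒ W
n=11: moves to 10(W), 5(W); every one is W ⇒ L
n=12: can move to 11, which is L ⇒ W
n=13: can move to 7, which is L ⇒ W
n=14: moves to 13(W), 8(W); every one is W ⇒ L
n=15: can move to 14, which is L ⇒ W
n=16: moves to 15(W), 10(W); every one is W ⇒ L
n=17: can move to 16, which is L ⇒ W
n=18: moves to 17(W), 12(W); every one is W ⇒ L
n=19: can move to 18, which is L ⇒ W
n=20: can move to 14, which is L ⇒ W
n=21: moves to 20(W), 15(W); every one is W ⇒ L
n=22: can move to 21, which is L ⇒ W
n=23: moves to 22(W), 17(W); every one is W ⇒ L
n=24: can move to 23, which is L ⇒ W
n=25: moves to 24(W), 19(W); every one is W ⇒ L
n=26: can move to 25, which is L ⇒ W
n=27: can move to 21, which is L ⇒ W
n=28: moves to 27(W), 22(W); every one is W ⇒ L
n=29: can move to 28, which is L ⇒ W
n=30: moves to 29(W), 24(W); every one is W ⇒ L
n=31: can move to 30, which is L ⇒ W
n=32: moves to 31(W), 26(W); every one is W ⇒ L
n=33: can move to 32, which is L ⇒ W
n=34: can move to 28, which is L ⇒ W
n=35: moves to 34(W), 29(W); every one is W ⇒ L
n=36: can move to 35, which is L ⇒ W
n=37: moves to 36(W), 31(W); every one is W ⇒ L
n=38: can move to 37, which is L ⇒ W
n=39: moves to 38(W), 33(W); every one is W ⇒ L
n=40: can move to 39, which is L ⇒ W
n=41: can move to 35, which is L ⇒ W
n=42: moves to 41(W), 36(W); every one is W ⇒ L
n=43: can move to 42, which is L ⇒ W
n=44: moves to 43(W), 38(W); every one is W ⇒ L
The losing starting values of n are exactly the entries labelled L in this table (20 of them).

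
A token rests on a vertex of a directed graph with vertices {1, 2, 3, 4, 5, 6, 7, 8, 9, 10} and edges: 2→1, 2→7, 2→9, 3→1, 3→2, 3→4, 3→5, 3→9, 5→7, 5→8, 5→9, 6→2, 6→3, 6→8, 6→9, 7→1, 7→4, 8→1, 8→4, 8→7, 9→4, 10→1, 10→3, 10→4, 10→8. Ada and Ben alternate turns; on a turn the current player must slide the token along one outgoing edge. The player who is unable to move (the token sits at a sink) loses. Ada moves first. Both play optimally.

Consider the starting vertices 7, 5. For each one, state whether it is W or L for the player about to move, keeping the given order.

7: W, 5: L

Use the standard recursion: the mover loses at a terminal position; elsewhere, the mover wins exactly when some move hands the opponent an L position.
Every edge goes from a vertex to one that appears earlier in the order 4, 1, 7, 9, 8, 5, 2, 3, 10, 6, so processing vertices in that order labels each vertex after all of its successors.
4: no outgoing edge → L
1: no outgoing edge → L
7: W (go to 1, an L position)
9: W (go to 4, an L position)
8: W (go to 1, an L position)
5: L (options 8(W), 9(W), 7(W) are all W)
2: W (go to 1, an L position)
3: W (go to 5, an L position)
10: W (go to 1, an L position)
6: L (options 3(W), 2(W), 8(W), 9(W) are all W)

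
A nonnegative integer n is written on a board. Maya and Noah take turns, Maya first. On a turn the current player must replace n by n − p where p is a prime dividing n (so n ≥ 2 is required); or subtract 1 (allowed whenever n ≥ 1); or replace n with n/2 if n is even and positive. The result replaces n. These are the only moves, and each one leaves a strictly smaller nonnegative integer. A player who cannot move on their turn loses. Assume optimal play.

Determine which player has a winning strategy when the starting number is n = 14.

Noah wins.

Label each position W (a win for the player to move) or L (a loss). A position with no legal move is L; any other position is W exactly when some move reaches an L, and L when every move reaches a W.
n=0: no move → L
n=1: →0(L), so W
n=2: →0(L), so W
n=3: →0(L), so W
n=4: →2(W), 3(W) — all W, so L
n=5: →0(L), so W
n=6: →4(L), so W
n=7: →0(L), so W
n=8: →4(L), so W
n=9: →6(W), 8(W) — all W, so L
n=10: →9(L), so W
n=11: →0(L), so W
n=12: →9(L), so W
n=13: →0(L), so W
n=14: →7(W), 12(W), 13(W) — all W, so L
The starting position 14 is L: whatever Maya does, the opponent receives a W position.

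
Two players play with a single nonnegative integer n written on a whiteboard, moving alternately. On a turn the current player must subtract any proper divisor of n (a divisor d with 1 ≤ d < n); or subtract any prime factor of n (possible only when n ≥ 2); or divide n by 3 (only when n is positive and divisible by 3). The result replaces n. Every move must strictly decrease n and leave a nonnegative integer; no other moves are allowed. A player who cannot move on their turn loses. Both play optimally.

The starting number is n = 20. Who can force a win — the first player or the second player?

The second player wins.

Build the W/L table. Terminal = L. A non-terminal position is W if it has a move to some L; otherwise it is L.
n=0: no move → L
n=1: no move → L
n=2: can move to 0, which is L ⇒ W
n=3: can move to 0, which is L ⇒ W
n=4: moves to 2(W), 3(W); every one is W ⇒ L
n=5: can move to 0, which is L ⇒ W
n=6: can move to 4, which is L ⇒ W
n=7: can move to 0, which is L ⇒ W
n=8: can move to 4, which is L ⇒ W
n=9: moves to 3(W), 6(W), 8(W); every one is W ⇒ L
n=10: can move to 9, which is L ⇒ W
n=11: can move to 0, which is L ⇒ W
n=12: can move to 4, which is L ⇒ W
n=13: can move to 0, which is L ⇒ W
n=14: moves to 7(W), 12(W), 13(W); every one is W ⇒ L
n=15: can move to 14, which is L ⇒ W
n=16: can move to 14, which is L ⇒ W
n=17: can move to 0, which is L ⇒ W
n=18: can move to 9, which is L ⇒ W
n=19: can move to 0, which is L ⇒ W
n=20: moves to 10(W), 15(W), 16(W), 18(W), 19(W); every one is W ⇒ L
Every move from 20 reaches a W position, so the mover loses.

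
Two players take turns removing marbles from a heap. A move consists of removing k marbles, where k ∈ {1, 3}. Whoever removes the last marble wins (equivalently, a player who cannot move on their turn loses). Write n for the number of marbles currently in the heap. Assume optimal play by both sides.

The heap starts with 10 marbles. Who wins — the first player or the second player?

The second player wins.

Use the standard recursion: the mover loses at a terminal position; elsewhere, the mover wins exactly when some move hands the opponent an L position.
n=0: no move → L
n=1: →0(L), so W
n=2: →1(W) only, which is W, so L
n=3: →2(L), so W
n=4: →3(W), 1(W) — all W, so L
n=5: →4(L), so W
n=6: →5(W), 3(W) — all W, so L
n=7: →6(L), so W
n=8: →7(W), 5(W) — all W, so L
n=9: →8(L), so W
n=10: →9(W), 7(W) — all W, so L
The starting position 10 is L: whatever the player to move does, the opponent receives a W position.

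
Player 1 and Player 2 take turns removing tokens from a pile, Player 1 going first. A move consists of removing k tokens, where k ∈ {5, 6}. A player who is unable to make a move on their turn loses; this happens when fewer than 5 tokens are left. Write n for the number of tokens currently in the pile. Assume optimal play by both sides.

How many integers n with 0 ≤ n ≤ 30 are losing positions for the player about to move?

15

Build the W/L table. Terminal = L. A non-terminal position is W if it has a move to some L; otherwise it is L.
n=0: no move → L
n=1: no move → L
n=2: no move → L
n=3: no move → L
n=4: no move → L
n=5: can move to 0, which is L ⇒ W
n=6: can move to 1, which is L ⇒ W
n=7: can move to 2, which is L ⇒ W
n=8: can move to 3, which is L ⇒ W
n=9: can move to 4, which is L ⇒ W
n=10: can move to 4, which is L ⇒ W
n=11: moves to 6(W), 5(W); every one is W ⇒ L
n=12: moves to 7(W), 6(W); every one is W ⇒ L
n=13: moves to 8(W), 7(W); every one is W ⇒ L
n=14: moves to 9(W), 8(W); every one is W ⇒ L
n=15: moves to 10(W), 9(W); every one is W ⇒ L
n=16: can move to 11, which is L ⇒ W
n=17: can move to 12, which is L ⇒ W
n=18: can move to 13, which is L ⇒ W
n=19: can move to 14, which is L ⇒ W
n=20: can move to 15, which is L ⇒ W
n=21: can move to 15, which is L ⇒ W
n=22: moves to 17(W), 16(W); every one is W ⇒ L
n=23: moves to 18(W), 17(W); every one is W ⇒ L
n=24: moves to 19(W), 18(W); every one is W ⇒ L
n=25: moves to 20(W), 19(W); every one is W ⇒ L
n=26: moves to 21(W), 20(W); every one is W ⇒ L
n=27: can move to 22, which is L ⇒ W
n=28: can move to 23, which is L ⇒ W
n=29: can move to 24, which is L ⇒ W
n=30: can move to 25, which is L ⇒ W
L entries with 0 ≤ n ≤ 30: n = 0, 1, 2, 3, 4, 11, 12, 13, 14, 15, 22, 23, 24, 25, 26; that makes 15.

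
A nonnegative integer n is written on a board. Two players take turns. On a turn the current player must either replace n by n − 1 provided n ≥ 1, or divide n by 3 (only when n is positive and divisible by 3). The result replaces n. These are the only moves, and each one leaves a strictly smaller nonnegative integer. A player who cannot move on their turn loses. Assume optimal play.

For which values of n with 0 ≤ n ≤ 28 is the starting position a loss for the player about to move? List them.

0, 2, 4, 7, 9, 11, 13, 15, 17, 19, 22, 24, 26, 28

Work bottom-up. With no move the player to move loses. Otherwise the position is W if at least one move leads to an L position for the opponent, and L if every move leads to a W.
n=0: no move → L
n=1: reaches L-position 0 → W
n=2: only reaches 1(W), which is W → L
n=3: reaches L-position 2 → W
n=4: only reaches 3(W), which is W → L
n=5: reaches L-position 4 → W
n=6: reaches L-position 2 → W
n=7: only reaches 6(W), which is W → L
n=8: reaches L-position 7 → W
n=9: only reaches 3(W), 8(W), all W → L
n=10: reaches L-position 9 → W
n=11: only reaches 10(W), which is W → L
n=12: reaches L-position 4 → W
n=13: only reaches 12(W), which is W → L
n=14: reaches L-position 13 → W
n=15: only reaches 5(W), 14(W), all W → L
n=16: reaches L-position 15 → W
n=17: only reaches 16(W), which is W → L
n=18: reaches L-position 17 → W
n=19: only reaches 18(W), which is W → L
n=20: reaches L-position 19 → W
n=21: reaches L-position 7 → W
n=22: only reaches 21(W), which is W → L
n=23: reaches L-position 22 → W
n=24: only reaches 8(W), 23(W), all W → L
n=25: reaches L-position 24 → W
n=26: only reaches 25(W), which is W → L
n=27: reaches L-position 9 → W
n=28: only reaches 27(W), which is W → L
Reading off the rows marked L gives the requested list; there are 14 such values of n.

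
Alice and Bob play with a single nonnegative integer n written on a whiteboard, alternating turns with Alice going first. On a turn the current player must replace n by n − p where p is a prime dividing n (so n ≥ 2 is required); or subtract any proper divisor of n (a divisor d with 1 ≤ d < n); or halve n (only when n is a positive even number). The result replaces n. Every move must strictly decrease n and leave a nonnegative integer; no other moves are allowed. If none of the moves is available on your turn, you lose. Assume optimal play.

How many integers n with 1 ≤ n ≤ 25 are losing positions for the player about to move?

Work bottom-up. With no move the player to move loses. Otherwise the position is W if at least one move leads to an L position for the opponent, and L if every move leads to a W.
n=0: no move → L
n=1: no move → L
n=2: W (go to 0, an L position)
n=3: W (go to 0, an L position)
n=4: L (options 2(W), 3(W) are all W)
n=5: W (go to 0, an L position)
n=6: W (go to 4, an L position)
n=7: W (go to 0, an L position)
n=8: W (go to 4, an L position)
n=9: L (options 6(W), 8(W) are all W)
n=10: W (go to 9, an L position)
n=11: W (go to 0, an L position)
n=12: W (go to 9, an L position)
n=13: W (go to 0, an L position)
n=14: L (options 7(W), 12(W), 13(W) are all W)
n=15: W (go to 14, an L position)
n=16: W (go to 14, an L position)
n=17: W (go to 0, an L position)
n=18: W (go to 9, an L position)
n=19: W (go to 0, an L position)
n=20: L (options 10(W), 15(W), 16(W), 18(W), 19(W) are all W)
n=21: W (go to 14, an L position)
n=22: W (go to 20, an L position)
n=23: W (go to 0, an L position)
n=24: W (go to 20, an L position)
n=25: W (go to 20, an L position)
L entries with 1 ≤ n ≤ 25 (n=0 is outside the asked range and is not counted): n = 1, 4, 9, 14, 20; that makes 5.

5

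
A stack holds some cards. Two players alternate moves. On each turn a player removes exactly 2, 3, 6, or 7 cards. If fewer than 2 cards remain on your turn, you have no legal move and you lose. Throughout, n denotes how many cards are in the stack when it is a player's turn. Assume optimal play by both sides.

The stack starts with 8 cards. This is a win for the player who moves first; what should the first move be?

Build the W/L table. Terminal = L. A non-terminal position is W if it has a move to some L; otherwise it is L.
n=0: no move → L
n=1: no move → L
n=2: W (go to 0, an L position)
n=3: W (go to 1, an L position)
n=4: W (go to 1, an L position)
n=5: L (options 3(W), 2(W) are all W)
n=6: W (go to 0, an L position)
n=7: W (go to 5, an L position)
n=8: W (go to 5, an L position)
From 8, the L positions reachable in one move are: 5, 1. Any move reaching one of these is winning.

Remove 3, leaving 5.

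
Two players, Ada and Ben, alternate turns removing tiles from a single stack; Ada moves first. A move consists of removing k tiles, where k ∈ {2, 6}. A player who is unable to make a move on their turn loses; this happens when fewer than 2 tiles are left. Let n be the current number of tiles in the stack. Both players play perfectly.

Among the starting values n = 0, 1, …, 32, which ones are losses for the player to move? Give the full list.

Work bottom-up. With no move the player to move loses. Otherwise the position is W if at least one move leads to an L position for the opponent, and L if every move leads to a W.
n=0: no move → L
n=1: no move → L
n=2: W (go to 0, an L position)
n=3: W (go to 1, an L position)
n=4: L (sole option 2(W) is W)
n=5: L (sole option 3(W) is W)
n=6: W (go to 4, an L position)
n=7: W (go to 5, an L position)
n=8: L (options 6(W), 2(W) are all W)
n=9: L (options 7(W), 3(W) are all W)
n=10: W (go to 8, an L position)
n=11: W (go to 9, an L position)
n=12: L (options 10(W), 6(W) are all W)
n=13: L (options 11(W), 7(W) are all W)
n=14: W (go to 12, an L position)
n=15: W (go to 13, an L position)
n=16: L (options 14(W), 10(W) are all W)
n=17: L (options 15(W), 11(W) are all W)
n=18: W (go to 16, an L position)
n=19: W (go to 17, an L position)
n=20: L (options 18(W), 14(W) are all W)
n=21: L (options 19(W), 15(W) are all W)
n=22: W (go to 20, an L position)
n=23: W (go to 21, an L position)
n=24: L (options 22(W), 18(W) are all W)
n=25: L (options 23(W), 19(W) are all W)
n=26: W (go to 24, an L position)
n=27: W (go to 25, an L position)
n=28: L (options 26(W), 22(W) are all W)
n=29: L (options 27(W), 23(W) are all W)
n=30: W (go to 28, an L position)
n=31: W (go to 29, an L position)
n=32: L (options 30(W), 26(W) are all W)
Reading off the rows marked L gives the requested list; there are 17 such values of n.

0, 1, 4, 5, 8, 9, 12, 13, 16, 17, 20, 21, 24, 25, 28, 29, 32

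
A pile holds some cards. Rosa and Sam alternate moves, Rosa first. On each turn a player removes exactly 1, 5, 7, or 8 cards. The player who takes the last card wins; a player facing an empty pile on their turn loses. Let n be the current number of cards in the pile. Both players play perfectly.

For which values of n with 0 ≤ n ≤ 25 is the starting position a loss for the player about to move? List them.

Work bottom-up. With no move the player to move loses. Otherwise the position is W if at least one move leads to an L position for the opponent, and L if every move leads to a W.
n=0: no move → L
n=1: →0(L), so W
n=2: →1(W) only, which is W, so L
n=3: →2(L), so W
n=4: →3(W) only, which is W, so L
n=5: →4(L), so W
n=6: →5(W), 1(W) — all W, so L
n=7: →6(L), so W
n=8: →0(L), so W
n=9: →4(L), so W
n=10: →2(L), so W
n=11: →6(L), so W
n=12: →4(L), so W
n=13: →6(L), so W
n=14: →6(L), so W
n=15: →14(W), 10(W), 8(W), 7(W) — all W, so L
n=16: →15(L), so W
n=17: →16(W), 12(W), 10(W), 9(W) — all W, so L
n=18: →17(L), so W
n=19: →18(W), 14(W), 12(W), 11(W) — all W, so L
n=20: →19(L), so W
n=21: →20(W), 16(W), 14(W), 13(W) — all W, so L
n=22: →21(L), so W
n=23: →15(L), so W
n=24: →19(L), so W
n=25: →17(L), so W
Reading off the rows marked L gives the requested list; there are 8 such values of n.

0, 2, 4, 6, 15, 17, 19, 21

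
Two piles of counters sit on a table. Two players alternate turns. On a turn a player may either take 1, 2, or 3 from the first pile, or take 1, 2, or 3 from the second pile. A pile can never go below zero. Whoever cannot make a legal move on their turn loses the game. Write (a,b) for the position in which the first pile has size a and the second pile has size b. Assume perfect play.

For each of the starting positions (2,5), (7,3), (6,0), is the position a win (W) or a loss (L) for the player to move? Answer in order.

Work bottom-up. With no move the player to move loses. Otherwise the position is W if at least one move leads to an L position for the opponent, and L if every move leads to a W.
No move ever increases a pile, so every position that can arise here has a ≤ 7 and b ≤ 5; it is enough to label the cells with 0 ≤ a ≤ 7 and 0 ≤ b ≤ 5.
Every move lowers a or b (never raises either), so fill the grid row by row in increasing a, and left to right within a row: each cell's successors are then already labelled.
      b=0  b=1  b=2  b=3  b=4  b=5
a=0:    L    W    W    W    L    W
a=1:    W    L    W    W    W    L
a=2:    W    W    L    W    W    W
a=3:    W    W    W    L    W    W
a=4:    L    W    W    W    L    W
a=5:    W    L    W    W    W    L
a=6:    W    W    L    W    W    W
a=7:    W    W    W    L    W    W
Cells with no legal move (terminal, hence L): (0,0).
The remaining L cells, each justified by listing all of its moves:
(0,4): →(0,3)(W), (0,2)(W), (0,1)(W) — all W, so L
(1,1): →(0,1)(W), (1,0)(W) — all W, so L
(1,5): →(0,5)(W), (1,4)(W), (1,3)(W), (1,2)(W) — all W, so L
(2,2): →(1,2)(W), (0,2)(W), (2,1)(W), (2,0)(W) — all W, so L
(3,3): →(2,3)(W), (1,3)(W), (0,3)(W), (3,2)(W), (3,1)(W), (3,0)(W) — all W, so L
(4,0): →(3,0)(W), (2,0)(W), (1,0)(W) — all W, so L
(4,4): →(3,4)(W), (2,4)(W), (1,4)(W), (4,3)(W), (4,2)(W), (4,1)(W) — all W, so L
(5,1): →(4,1)(W), (3,1)(W), (2,1)(W), (5,0)(W) — all W, so L
(5,5): →(4,5)(W), (3,5)(W), (2,5)(W), (5,4)(W), (5,3)(W), (5,2)(W) — all W, so L
(6,2): →(5,2)(W), (4,2)(W), (3,2)(W), (6,1)(W), (6,0)(W) — all W, so L
(7,3): →(6,3)(W), (5,3)(W), (4,3)(W), (7,2)(W), (7,1)(W), (7,0)(W) — all W, so L
Every other cell has at least one move into one of the L cells above, so it is W.
(2,5): the move to (1,5) reaches an L cell, so W
(7,3): one of the L cells justified above, so L
(6,0): the move to (4,0) reaches an L cell, so W

(2,5): W, (7,3): L, (6,0): W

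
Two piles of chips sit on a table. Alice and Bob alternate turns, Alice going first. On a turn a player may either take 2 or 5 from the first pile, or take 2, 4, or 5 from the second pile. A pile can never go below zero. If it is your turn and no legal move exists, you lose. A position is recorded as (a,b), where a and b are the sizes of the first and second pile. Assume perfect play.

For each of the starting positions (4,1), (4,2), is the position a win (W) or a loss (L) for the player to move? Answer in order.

(4,1): L, (4,2): W

Label each position W (a win for the player to move) or L (a loss). A position with no legal move is L; any other position is W exactly when some move reaches an L, and L when every move reaches a W.
No move ever increases a pile, so every position that can arise here has a ≤ 4 and b ≤ 2; it is enough to label the cells with 0 ≤ a ≤ 4 and 0 ≤ b ≤ 2.
Every move lowers a or b (never raises either), so fill the grid row by row in increasing a, and left to right within a row: each cell's successors are then already labelled.
      b=0  b=1  b=2
a=0:    L    L    W
a=1:    L    L    W
a=2:    W    W    L
a=3:    W    W    L
a=4:    L    L    W
Cells with no legal move (terminal, hence L): (0,0), (0,1), (1,0), (1,1).
The remaining L cells, each justified by listing all of its moves:
(2,2): L (options (0,2)(W), (2,0)(W) are all W)
(3,2): L (options (1,2)(W), (3,0)(W) are all W)
(4,0): L (sole option (2,0)(W) is W)
(4,1): L (sole option (2,1)(W) is W)
Every other cell has at least one move into one of the L cells above, so it is W.
(4,1): one of the L cells justified above, so L
(4,2): the move to (2,2) reaches an L cell, so W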